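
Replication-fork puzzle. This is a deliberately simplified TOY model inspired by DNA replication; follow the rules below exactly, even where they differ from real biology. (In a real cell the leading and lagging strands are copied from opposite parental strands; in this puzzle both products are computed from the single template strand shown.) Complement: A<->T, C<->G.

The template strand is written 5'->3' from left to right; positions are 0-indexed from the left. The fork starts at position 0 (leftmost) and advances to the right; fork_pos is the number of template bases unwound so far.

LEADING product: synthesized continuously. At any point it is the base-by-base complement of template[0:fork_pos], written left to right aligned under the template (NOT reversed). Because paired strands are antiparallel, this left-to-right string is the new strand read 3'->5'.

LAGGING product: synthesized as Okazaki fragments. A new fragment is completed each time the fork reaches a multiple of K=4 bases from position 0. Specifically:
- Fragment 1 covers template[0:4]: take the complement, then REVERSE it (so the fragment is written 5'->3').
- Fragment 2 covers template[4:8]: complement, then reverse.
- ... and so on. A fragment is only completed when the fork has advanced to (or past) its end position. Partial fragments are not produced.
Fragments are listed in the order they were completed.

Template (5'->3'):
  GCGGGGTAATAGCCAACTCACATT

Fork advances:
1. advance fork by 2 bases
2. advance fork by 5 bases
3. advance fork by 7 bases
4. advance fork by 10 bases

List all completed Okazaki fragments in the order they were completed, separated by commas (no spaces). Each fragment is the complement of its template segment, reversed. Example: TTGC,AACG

Step 1: advance 2 -> fork_pos = 0 + 2 = 2. Next multiple of 4 is 4 (not reached); still 0 fragment(s).
Step 2: advance 5 -> fork_pos = 2 + 5 = 7. Reached multiple(s) of 4: 4 -> fragment 1 completed (1 total).
Step 3: advance 7 -> fork_pos = 7 + 7 = 14. Reached multiple(s) of 4: 8, 12 -> fragments 2-3 completed (3 total).
Step 4: advance 10 -> fork_pos = 14 + 10 = 24. Reached multiple(s) of 4: 16, 20, 24 -> fragments 4-6 completed (6 total).
Final fork_pos = 24, so 6 fragment(s) are complete. Build each: template segment -> complement -> reverse.
Fragment 1: template[0:4] = GCGG -> complement CGCC -> reversed CCGC
Fragment 2: template[4:8] = GGTA -> complement CCAT -> reversed TACC
Fragment 3: template[8:12] = ATAG -> complement TATC -> reversed CTAT
Fragment 4: template[12:16] = CCAA -> complement GGTT -> reversed TTGG
Fragment 5: template[16:20] = CTCA -> complement GAGT -> reversed TGAG
Fragment 6: template[20:24] = CATT -> complement GTAA -> reversed AATG

Answer: CCGC,TACC,CTAT,TTGG,TGAG,AATG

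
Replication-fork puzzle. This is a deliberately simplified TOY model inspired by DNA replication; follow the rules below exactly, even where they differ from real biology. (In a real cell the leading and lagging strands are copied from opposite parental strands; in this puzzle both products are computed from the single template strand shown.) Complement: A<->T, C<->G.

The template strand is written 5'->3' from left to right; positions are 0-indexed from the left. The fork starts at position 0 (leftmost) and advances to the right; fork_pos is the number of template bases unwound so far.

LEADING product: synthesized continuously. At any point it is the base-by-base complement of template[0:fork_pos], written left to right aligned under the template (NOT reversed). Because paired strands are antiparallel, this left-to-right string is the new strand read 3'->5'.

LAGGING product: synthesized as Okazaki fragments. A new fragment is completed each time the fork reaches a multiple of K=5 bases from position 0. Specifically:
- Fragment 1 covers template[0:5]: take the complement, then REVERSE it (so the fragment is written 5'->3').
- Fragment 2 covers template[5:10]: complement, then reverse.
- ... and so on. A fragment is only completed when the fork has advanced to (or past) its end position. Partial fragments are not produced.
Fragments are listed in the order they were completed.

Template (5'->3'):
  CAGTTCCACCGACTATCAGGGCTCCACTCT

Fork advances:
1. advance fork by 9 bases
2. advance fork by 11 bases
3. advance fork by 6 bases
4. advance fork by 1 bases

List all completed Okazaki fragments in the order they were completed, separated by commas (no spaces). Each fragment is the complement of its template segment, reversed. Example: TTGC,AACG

Step 1: advance 9 -> fork_pos = 0 + 9 = 9. Reached multiple(s) of 5: 5 -> fragment 1 completed (1 total).
Step 2: advance 11 -> fork_pos = 9 + 11 = 20. Reached multiple(s) of 5: 10, 15, 20 -> fragments 2-4 completed (4 total).
Step 3: advance 6 -> fork_pos = 20 + 6 = 26. Reached multiple(s) of 5: 25 -> fragment 5 completed (5 total).
Step 4: advance 1 -> fork_pos = 26 + 1 = 27. Next multiple of 5 is 30 (not reached); still 5 fragment(s).
Final fork_pos = 27, so 5 fragment(s) are complete. Build each: template segment -> complement -> reverse.
Fragment 1: template[0:5] = CAGTT -> complement GTCAA -> reversed AACTG
Fragment 2: template[5:10] = CCACC -> complement GGTGG -> reversed GGTGG
Fragment 3: template[10:15] = GACTA -> complement CTGAT -> reversed TAGTC
Fragment 4: template[15:20] = TCAGG -> complement AGTCC -> reversed CCTGA
Fragment 5: template[20:25] = GCTCC -> complement CGAGG -> reversed GGAGC

Answer: AACTG,GGTGG,TAGTC,CCTGA,GGAGC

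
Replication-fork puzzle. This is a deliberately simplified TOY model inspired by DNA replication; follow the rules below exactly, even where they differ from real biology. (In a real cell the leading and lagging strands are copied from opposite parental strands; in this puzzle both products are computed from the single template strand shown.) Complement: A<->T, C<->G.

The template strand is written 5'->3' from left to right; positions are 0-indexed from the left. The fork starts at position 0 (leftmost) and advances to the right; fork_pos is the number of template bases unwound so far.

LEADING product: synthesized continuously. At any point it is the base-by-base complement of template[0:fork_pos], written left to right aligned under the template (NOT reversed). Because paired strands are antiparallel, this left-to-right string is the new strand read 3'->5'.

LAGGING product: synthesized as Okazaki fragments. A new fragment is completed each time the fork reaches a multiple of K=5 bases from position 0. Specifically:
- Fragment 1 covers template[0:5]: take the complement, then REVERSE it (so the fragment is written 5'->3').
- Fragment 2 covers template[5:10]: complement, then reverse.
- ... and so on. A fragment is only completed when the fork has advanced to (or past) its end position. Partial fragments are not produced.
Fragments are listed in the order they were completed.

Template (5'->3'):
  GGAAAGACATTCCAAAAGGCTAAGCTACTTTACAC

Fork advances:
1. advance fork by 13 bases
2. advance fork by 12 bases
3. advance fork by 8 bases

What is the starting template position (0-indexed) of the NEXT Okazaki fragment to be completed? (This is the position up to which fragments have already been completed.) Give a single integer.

Step 1: advance 13 -> fork_pos = 0 + 13 = 13. Reached multiple(s) of 5: 5, 10 -> fragments 1-2 completed (2 total).
Step 2: advance 12 -> fork_pos = 13 + 12 = 25. Reached multiple(s) of 5: 15, 20, 25 -> fragments 3-5 completed (5 total).
Step 3: advance 8 -> fork_pos = 25 + 8 = 33. Reached multiple(s) of 5: 30 -> fragment 6 completed (6 total).
6 fragment(s) completed, covering template[0:30] (6 x 5 = 30). The next fragment, fragment 7, covers template[30:35], so it starts at position 30.

Answer: 30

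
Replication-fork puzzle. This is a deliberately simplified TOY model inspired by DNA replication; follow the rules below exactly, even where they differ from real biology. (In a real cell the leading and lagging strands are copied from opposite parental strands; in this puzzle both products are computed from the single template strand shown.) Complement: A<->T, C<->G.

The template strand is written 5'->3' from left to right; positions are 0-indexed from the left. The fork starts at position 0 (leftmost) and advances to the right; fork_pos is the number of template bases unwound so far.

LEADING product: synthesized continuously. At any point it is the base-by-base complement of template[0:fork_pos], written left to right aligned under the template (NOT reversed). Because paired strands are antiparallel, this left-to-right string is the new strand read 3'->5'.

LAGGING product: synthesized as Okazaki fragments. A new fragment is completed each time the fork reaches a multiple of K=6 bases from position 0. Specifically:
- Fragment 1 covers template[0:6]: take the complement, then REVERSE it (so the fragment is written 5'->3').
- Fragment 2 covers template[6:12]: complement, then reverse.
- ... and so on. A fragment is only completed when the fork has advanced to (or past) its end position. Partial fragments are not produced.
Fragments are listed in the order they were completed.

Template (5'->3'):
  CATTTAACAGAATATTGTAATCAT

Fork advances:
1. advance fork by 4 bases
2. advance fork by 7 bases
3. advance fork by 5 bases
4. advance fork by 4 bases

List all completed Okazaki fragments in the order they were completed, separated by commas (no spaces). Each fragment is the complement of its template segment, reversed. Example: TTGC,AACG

Step 1: advance 4 -> fork_pos = 0 + 4 = 4. Next multiple of 6 is 6 (not reached); still 0 fragment(s).
Step 2: advance 7 -> fork_pos = 4 + 7 = 11. Reached multiple(s) of 6: 6 -> fragment 1 completed (1 total).
Step 3: advance 5 -> fork_pos = 11 + 5 = 16. Reached multiple(s) of 6: 12 -> fragment 2 completed (2 total).
Step 4: advance 4 -> fork_pos = 16 + 4 = 20. Reached multiple(s) of 6: 18 -> fragment 3 completed (3 total).
Final fork_pos = 20, so 3 fragment(s) are complete. Build each: template segment -> complement -> reverse.
Fragment 1: template[0:6] = CATTTA -> complement GTAAAT -> reversed TAAATG
Fragment 2: template[6:12] = ACAGAA -> complement TGTCTT -> reversed TTCTGT
Fragment 3: template[12:18] = TATTGT -> complement ATAACA -> reversed ACAATA

Answer: TAAATG,TTCTGT,ACAATA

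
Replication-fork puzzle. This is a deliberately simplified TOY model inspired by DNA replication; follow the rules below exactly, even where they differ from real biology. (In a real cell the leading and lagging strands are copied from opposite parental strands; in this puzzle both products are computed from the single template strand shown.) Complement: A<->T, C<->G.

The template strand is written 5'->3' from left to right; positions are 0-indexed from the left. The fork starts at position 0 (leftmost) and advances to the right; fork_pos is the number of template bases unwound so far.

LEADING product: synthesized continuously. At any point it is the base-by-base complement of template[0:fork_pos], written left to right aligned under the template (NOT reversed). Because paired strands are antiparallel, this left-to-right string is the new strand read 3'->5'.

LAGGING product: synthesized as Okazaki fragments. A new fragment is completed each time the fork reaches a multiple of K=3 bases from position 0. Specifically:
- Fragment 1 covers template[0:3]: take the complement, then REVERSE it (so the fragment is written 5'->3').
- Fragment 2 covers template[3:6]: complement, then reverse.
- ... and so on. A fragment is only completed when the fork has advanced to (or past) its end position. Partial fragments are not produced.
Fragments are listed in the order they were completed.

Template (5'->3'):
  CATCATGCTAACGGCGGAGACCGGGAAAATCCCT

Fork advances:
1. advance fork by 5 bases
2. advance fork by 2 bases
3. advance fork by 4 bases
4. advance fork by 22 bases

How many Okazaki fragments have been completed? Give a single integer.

Answer: 11

Derivation:
Step 1: advance 5 -> fork_pos = 0 + 5 = 5. Reached multiple(s) of 3: 3 -> fragment 1 completed (1 total).
Step 2: advance 2 -> fork_pos = 5 + 2 = 7. Reached multiple(s) of 3: 6 -> fragment 2 completed (2 total).
Step 3: advance 4 -> fork_pos = 7 + 4 = 11. Reached multiple(s) of 3: 9 -> fragment 3 completed (3 total).
Step 4: advance 22 -> fork_pos = 11 + 22 = 33. Reached multiple(s) of 3: 12, 15, 18, 21, 24, 27, 30, 33 -> fragments 4-11 completed (11 total).
Check: final fork_pos = 33; the multiples of 3 that are <= 33 are 3..33 -> 33 // 3 = 11 completed fragment(s).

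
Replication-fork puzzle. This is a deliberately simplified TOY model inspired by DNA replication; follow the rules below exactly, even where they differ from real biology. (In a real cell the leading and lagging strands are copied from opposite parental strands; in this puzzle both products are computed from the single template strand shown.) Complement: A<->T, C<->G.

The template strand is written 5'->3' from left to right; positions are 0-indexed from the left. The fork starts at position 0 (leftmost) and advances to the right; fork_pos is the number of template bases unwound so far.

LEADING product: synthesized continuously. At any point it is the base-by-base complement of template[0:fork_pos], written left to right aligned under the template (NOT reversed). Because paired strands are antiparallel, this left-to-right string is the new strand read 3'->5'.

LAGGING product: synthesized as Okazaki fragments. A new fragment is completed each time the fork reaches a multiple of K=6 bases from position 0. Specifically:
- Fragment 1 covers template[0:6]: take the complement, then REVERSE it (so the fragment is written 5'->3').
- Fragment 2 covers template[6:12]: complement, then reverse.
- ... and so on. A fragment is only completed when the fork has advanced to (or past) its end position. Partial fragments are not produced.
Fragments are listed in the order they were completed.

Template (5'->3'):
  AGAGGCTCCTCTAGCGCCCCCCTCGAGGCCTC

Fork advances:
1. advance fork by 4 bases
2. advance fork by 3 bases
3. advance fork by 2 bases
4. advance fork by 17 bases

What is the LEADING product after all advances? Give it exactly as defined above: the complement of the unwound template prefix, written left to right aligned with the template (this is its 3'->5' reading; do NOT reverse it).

Answer: TCTCCGAGGAGATCGCGGGGGGAGCT

Derivation:
Step 1: advance 4 -> fork_pos = 0 + 4 = 4.
Step 2: advance 3 -> fork_pos = 4 + 3 = 7.
Step 3: advance 2 -> fork_pos = 7 + 2 = 9.
Step 4: advance 17 -> fork_pos = 9 + 17 = 26.
Unwound prefix: template[0:26] = AGAGGCTCCTCTAGCGCCCCCCTCGA
Complement it base by base (A<->T, C<->G), keeping left-to-right order:
  [0:5] AGAGG -> TCTCC
  [5:10] CTCCT -> GAGGA
  [10:15] CTAGC -> GATCG
  [15:20] GCCCC -> CGGGG
  [20:25] CCTCG -> GGAGC
  [25:26] A -> T
Concatenate: TCTCCGAGGAGATCGCGGGGGGAGCT (length 26; written aligned with the template, i.e. 3'->5').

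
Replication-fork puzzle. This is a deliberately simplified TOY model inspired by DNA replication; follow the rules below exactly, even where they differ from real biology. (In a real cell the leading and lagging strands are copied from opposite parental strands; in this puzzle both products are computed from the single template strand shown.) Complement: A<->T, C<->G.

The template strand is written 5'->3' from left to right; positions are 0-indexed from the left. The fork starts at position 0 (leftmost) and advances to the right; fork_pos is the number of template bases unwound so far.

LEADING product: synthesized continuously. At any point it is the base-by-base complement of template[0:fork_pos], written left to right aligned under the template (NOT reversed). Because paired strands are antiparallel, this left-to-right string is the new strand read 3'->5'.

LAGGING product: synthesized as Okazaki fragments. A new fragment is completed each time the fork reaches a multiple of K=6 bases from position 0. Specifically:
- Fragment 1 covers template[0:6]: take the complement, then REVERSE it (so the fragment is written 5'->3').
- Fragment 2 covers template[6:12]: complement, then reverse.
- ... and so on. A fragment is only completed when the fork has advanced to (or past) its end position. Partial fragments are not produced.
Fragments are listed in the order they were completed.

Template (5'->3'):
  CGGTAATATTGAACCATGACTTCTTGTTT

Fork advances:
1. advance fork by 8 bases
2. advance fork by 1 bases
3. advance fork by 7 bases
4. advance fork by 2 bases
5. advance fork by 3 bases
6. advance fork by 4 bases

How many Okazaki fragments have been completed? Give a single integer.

Answer: 4

Derivation:
Step 1: advance 8 -> fork_pos = 0 + 8 = 8. Reached multiple(s) of 6: 6 -> fragment 1 completed (1 total).
Step 2: advance 1 -> fork_pos = 8 + 1 = 9. Next multiple of 6 is 12 (not reached); still 1 fragment(s).
Step 3: advance 7 -> fork_pos = 9 + 7 = 16. Reached multiple(s) of 6: 12 -> fragment 2 completed (2 total).
Step 4: advance 2 -> fork_pos = 16 + 2 = 18. Reached multiple(s) of 6: 18 -> fragment 3 completed (3 total).
Step 5: advance 3 -> fork_pos = 18 + 3 = 21. Next multiple of 6 is 24 (not reached); still 3 fragment(s).
Step 6: advance 4 -> fork_pos = 21 + 4 = 25. Reached multiple(s) of 6: 24 -> fragment 4 completed (4 total).
Check: final fork_pos = 25; the multiples of 6 that are <= 25 are 6..24 -> 25 // 6 = 4 completed fragment(s).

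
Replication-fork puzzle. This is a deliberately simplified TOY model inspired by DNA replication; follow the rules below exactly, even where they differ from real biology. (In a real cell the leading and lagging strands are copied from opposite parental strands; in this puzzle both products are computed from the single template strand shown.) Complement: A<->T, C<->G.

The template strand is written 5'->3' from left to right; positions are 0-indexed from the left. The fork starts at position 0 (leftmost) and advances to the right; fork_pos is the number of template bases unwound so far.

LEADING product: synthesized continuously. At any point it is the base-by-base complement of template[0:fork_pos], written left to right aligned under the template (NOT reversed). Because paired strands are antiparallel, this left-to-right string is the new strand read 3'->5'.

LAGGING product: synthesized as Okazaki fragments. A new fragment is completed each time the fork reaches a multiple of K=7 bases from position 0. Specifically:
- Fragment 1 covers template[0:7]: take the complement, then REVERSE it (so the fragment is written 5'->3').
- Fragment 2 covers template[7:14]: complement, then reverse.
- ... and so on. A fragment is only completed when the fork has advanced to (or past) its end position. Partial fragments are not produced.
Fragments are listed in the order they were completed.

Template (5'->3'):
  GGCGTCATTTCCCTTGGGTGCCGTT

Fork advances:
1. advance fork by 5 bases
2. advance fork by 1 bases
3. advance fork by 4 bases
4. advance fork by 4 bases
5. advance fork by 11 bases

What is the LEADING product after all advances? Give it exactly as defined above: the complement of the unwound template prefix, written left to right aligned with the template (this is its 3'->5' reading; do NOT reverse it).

Answer: CCGCAGTAAAGGGAACCCACGGCAA

Derivation:
Step 1: advance 5 -> fork_pos = 0 + 5 = 5.
Step 2: advance 1 -> fork_pos = 5 + 1 = 6.
Step 3: advance 4 -> fork_pos = 6 + 4 = 10.
Step 4: advance 4 -> fork_pos = 10 + 4 = 14.
Step 5: advance 11 -> fork_pos = 14 + 11 = 25.
Unwound prefix: template[0:25] = GGCGTCATTTCCCTTGGGTGCCGTT
Complement it base by base (A<->T, C<->G), keeping left-to-right order:
  [0:5] GGCGT -> CCGCA
  [5:10] CATTT -> GTAAA
  [10:15] CCCTT -> GGGAA
  [15:20] GGGTG -> CCCAC
  [20:25] CCGTT -> GGCAA
Concatenate: CCGCAGTAAAGGGAACCCACGGCAA (length 25; written aligned with the template, i.e. 3'->5').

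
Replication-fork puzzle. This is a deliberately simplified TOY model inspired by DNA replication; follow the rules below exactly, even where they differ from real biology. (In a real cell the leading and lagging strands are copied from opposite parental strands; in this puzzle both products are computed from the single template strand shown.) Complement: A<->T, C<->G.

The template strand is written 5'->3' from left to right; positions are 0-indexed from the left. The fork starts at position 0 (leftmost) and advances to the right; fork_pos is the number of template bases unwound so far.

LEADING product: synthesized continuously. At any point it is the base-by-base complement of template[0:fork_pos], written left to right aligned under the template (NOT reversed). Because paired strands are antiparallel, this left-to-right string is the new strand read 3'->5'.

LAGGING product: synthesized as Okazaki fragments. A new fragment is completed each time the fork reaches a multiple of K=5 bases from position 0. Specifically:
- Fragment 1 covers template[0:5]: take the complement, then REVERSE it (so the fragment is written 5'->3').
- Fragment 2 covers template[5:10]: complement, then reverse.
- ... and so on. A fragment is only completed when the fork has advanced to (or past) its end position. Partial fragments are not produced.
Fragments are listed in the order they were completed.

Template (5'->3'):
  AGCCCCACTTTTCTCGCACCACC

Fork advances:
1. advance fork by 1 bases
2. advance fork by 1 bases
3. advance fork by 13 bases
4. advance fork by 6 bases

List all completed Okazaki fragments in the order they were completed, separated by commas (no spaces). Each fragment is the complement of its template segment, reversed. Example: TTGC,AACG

Step 1: advance 1 -> fork_pos = 0 + 1 = 1. Next multiple of 5 is 5 (not reached); still 0 fragment(s).
Step 2: advance 1 -> fork_pos = 1 + 1 = 2. Next multiple of 5 is 5 (not reached); still 0 fragment(s).
Step 3: advance 13 -> fork_pos = 2 + 13 = 15. Reached multiple(s) of 5: 5, 10, 15 -> fragments 1-3 completed (3 total).
Step 4: advance 6 -> fork_pos = 15 + 6 = 21. Reached multiple(s) of 5: 20 -> fragment 4 completed (4 total).
Final fork_pos = 21, so 4 fragment(s) are complete. Build each: template segment -> complement -> reverse.
Fragment 1: template[0:5] = AGCCC -> complement TCGGG -> reversed GGGCT
Fragment 2: template[5:10] = CACTT -> complement GTGAA -> reversed AAGTG
Fragment 3: template[10:15] = TTCTC -> complement AAGAG -> reversed GAGAA
Fragment 4: template[15:20] = GCACC -> complement CGTGG -> reversed GGTGC

Answer: GGGCT,AAGTG,GAGAA,GGTGC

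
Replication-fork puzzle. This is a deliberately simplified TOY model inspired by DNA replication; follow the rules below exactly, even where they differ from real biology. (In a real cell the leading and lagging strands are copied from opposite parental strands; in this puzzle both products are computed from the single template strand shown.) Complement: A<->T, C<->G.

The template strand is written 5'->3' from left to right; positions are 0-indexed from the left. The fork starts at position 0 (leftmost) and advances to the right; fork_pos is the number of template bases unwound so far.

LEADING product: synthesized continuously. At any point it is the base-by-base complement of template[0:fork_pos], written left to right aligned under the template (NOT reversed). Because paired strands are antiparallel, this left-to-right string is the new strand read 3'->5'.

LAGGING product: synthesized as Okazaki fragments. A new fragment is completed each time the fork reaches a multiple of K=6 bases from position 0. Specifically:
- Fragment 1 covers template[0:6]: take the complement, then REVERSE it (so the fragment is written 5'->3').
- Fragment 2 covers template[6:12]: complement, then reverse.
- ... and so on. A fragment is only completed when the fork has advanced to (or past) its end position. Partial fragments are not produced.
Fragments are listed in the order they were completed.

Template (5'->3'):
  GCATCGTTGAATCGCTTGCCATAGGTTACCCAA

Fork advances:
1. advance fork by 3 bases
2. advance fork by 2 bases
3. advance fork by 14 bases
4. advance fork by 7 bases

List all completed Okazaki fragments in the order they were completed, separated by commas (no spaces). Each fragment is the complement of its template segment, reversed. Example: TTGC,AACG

Step 1: advance 3 -> fork_pos = 0 + 3 = 3. Next multiple of 6 is 6 (not reached); still 0 fragment(s).
Step 2: advance 2 -> fork_pos = 3 + 2 = 5. Next multiple of 6 is 6 (not reached); still 0 fragment(s).
Step 3: advance 14 -> fork_pos = 5 + 14 = 19. Reached multiple(s) of 6: 6, 12, 18 -> fragments 1-3 completed (3 total).
Step 4: advance 7 -> fork_pos = 19 + 7 = 26. Reached multiple(s) of 6: 24 -> fragment 4 completed (4 total).
Final fork_pos = 26, so 4 fragment(s) are complete. Build each: template segment -> complement -> reverse.
Fragment 1: template[0:6] = GCATCG -> complement CGTAGC -> reversed CGATGC
Fragment 2: template[6:12] = TTGAAT -> complement AACTTA -> reversed ATTCAA
Fragment 3: template[12:18] = CGCTTG -> complement GCGAAC -> reversed CAAGCG
Fragment 4: template[18:24] = CCATAG -> complement GGTATC -> reversed CTATGG

Answer: CGATGC,ATTCAA,CAAGCG,CTATGG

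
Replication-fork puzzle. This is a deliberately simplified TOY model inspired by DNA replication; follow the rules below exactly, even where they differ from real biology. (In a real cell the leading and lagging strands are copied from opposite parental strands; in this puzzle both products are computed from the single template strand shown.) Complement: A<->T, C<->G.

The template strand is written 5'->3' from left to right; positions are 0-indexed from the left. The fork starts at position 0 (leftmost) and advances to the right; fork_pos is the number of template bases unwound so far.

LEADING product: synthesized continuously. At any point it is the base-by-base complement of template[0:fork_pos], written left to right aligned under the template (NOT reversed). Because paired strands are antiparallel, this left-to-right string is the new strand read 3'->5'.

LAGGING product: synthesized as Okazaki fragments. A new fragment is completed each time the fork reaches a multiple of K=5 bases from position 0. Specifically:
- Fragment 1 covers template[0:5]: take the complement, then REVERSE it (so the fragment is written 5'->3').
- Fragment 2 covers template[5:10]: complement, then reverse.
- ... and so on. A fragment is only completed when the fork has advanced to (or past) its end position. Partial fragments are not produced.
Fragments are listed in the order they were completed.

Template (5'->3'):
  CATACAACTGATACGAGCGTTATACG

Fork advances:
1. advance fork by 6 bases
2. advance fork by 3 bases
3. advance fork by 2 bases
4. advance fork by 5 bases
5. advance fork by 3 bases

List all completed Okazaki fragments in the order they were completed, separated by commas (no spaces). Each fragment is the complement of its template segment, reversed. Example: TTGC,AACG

Step 1: advance 6 -> fork_pos = 0 + 6 = 6. Reached multiple(s) of 5: 5 -> fragment 1 completed (1 total).
Step 2: advance 3 -> fork_pos = 6 + 3 = 9. Next multiple of 5 is 10 (not reached); still 1 fragment(s).
Step 3: advance 2 -> fork_pos = 9 + 2 = 11. Reached multiple(s) of 5: 10 -> fragment 2 completed (2 total).
Step 4: advance 5 -> fork_pos = 11 + 5 = 16. Reached multiple(s) of 5: 15 -> fragment 3 completed (3 total).
Step 5: advance 3 -> fork_pos = 16 + 3 = 19. Next multiple of 5 is 20 (not reached); still 3 fragment(s).
Final fork_pos = 19, so 3 fragment(s) are complete. Build each: template segment -> complement -> reverse.
Fragment 1: template[0:5] = CATAC -> complement GTATG -> reversed GTATG
Fragment 2: template[5:10] = AACTG -> complement TTGAC -> reversed CAGTT
Fragment 3: template[10:15] = ATACG -> complement TATGC -> reversed CGTAT

Answer: GTATG,CAGTT,CGTAT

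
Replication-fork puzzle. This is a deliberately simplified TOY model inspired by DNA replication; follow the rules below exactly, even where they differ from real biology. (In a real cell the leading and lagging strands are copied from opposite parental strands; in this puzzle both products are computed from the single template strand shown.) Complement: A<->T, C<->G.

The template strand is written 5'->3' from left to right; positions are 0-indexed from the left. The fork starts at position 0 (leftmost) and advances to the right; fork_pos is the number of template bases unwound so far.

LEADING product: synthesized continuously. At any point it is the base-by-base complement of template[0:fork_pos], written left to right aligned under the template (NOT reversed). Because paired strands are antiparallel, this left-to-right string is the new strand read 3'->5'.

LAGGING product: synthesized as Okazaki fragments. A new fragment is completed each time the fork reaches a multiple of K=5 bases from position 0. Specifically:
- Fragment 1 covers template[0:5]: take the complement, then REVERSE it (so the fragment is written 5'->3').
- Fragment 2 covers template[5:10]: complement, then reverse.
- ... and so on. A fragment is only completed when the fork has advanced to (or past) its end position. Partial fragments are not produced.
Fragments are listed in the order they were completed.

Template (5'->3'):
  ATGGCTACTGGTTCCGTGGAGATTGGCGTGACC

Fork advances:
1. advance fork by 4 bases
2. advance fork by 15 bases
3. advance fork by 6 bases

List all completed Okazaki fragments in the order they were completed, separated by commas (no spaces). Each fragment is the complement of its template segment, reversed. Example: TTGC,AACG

Answer: GCCAT,CAGTA,GGAAC,TCCAC,CAATC

Derivation:
Step 1: advance 4 -> fork_pos = 0 + 4 = 4. Next multiple of 5 is 5 (not reached); still 0 fragment(s).
Step 2: advance 15 -> fork_pos = 4 + 15 = 19. Reached multiple(s) of 5: 5, 10, 15 -> fragments 1-3 completed (3 total).
Step 3: advance 6 -> fork_pos = 19 + 6 = 25. Reached multiple(s) of 5: 20, 25 -> fragments 4-5 completed (5 total).
Final fork_pos = 25, so 5 fragment(s) are complete. Build each: template segment -> complement -> reverse.
Fragment 1: template[0:5] = ATGGC -> complement TACCG -> reversed GCCAT
Fragment 2: template[5:10] = TACTG -> complement ATGAC -> reversed CAGTA
Fragment 3: template[10:15] = GTTCC -> complement CAAGG -> reversed GGAAC
Fragment 4: template[15:20] = GTGGA -> complement CACCT -> reversed TCCAC
Fragment 5: template[20:25] = GATTG -> complement CTAAC -> reversed CAATC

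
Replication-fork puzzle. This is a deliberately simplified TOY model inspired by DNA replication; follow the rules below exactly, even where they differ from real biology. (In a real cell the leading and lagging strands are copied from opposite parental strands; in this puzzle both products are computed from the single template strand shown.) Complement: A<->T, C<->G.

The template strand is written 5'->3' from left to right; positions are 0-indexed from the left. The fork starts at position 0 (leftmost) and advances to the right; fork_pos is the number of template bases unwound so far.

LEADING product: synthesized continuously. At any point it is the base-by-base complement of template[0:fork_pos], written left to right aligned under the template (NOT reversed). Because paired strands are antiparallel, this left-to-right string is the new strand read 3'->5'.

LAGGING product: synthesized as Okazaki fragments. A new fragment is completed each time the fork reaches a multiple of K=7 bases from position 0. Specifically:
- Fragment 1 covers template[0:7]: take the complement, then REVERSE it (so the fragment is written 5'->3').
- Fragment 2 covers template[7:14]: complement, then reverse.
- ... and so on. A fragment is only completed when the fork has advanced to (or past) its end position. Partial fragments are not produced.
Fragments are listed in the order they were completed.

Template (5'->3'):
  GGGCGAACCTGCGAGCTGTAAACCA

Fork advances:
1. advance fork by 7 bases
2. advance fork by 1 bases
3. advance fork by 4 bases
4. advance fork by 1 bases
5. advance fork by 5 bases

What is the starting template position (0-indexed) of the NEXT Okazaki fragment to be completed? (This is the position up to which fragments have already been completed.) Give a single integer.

Answer: 14

Derivation:
Step 1: advance 7 -> fork_pos = 0 + 7 = 7. Reached multiple(s) of 7: 7 -> fragment 1 completed (1 total).
Step 2: advance 1 -> fork_pos = 7 + 1 = 8. Next multiple of 7 is 14 (not reached); still 1 fragment(s).
Step 3: advance 4 -> fork_pos = 8 + 4 = 12. Next multiple of 7 is 14 (not reached); still 1 fragment(s).
Step 4: advance 1 -> fork_pos = 12 + 1 = 13. Next multiple of 7 is 14 (not reached); still 1 fragment(s).
Step 5: advance 5 -> fork_pos = 13 + 5 = 18. Reached multiple(s) of 7: 14 -> fragment 2 completed (2 total).
2 fragment(s) completed, covering template[0:14] (2 x 7 = 14). The next fragment, fragment 3, covers template[14:21], so it starts at position 14.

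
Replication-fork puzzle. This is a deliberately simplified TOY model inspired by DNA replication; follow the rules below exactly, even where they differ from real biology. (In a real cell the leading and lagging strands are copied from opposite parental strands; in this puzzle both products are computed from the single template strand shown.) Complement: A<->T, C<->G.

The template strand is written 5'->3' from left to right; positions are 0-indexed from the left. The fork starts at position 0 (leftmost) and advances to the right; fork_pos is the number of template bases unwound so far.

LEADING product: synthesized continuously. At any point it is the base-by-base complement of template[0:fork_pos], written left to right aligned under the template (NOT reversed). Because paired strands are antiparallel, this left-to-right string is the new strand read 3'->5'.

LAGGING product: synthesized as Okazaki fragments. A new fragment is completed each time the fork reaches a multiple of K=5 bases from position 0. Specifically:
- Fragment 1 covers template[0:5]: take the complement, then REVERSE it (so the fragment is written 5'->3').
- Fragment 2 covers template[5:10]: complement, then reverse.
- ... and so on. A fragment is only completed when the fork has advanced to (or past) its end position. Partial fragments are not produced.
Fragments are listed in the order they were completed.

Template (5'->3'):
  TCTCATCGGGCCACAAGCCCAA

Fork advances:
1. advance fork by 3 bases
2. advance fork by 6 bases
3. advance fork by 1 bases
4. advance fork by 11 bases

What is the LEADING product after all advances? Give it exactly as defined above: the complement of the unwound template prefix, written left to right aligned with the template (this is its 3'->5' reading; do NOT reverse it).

Answer: AGAGTAGCCCGGTGTTCGGGT

Derivation:
Step 1: advance 3 -> fork_pos = 0 + 3 = 3.
Step 2: advance 6 -> fork_pos = 3 + 6 = 9.
Step 3: advance 1 -> fork_pos = 9 + 1 = 10.
Step 4: advance 11 -> fork_pos = 10 + 11 = 21.
Unwound prefix: template[0:21] = TCTCATCGGGCCACAAGCCCA
Complement it base by base (A<->T, C<->G), keeping left-to-right order:
  [0:5] TCTCA -> AGAGT
  [5:10] TCGGG -> AGCCC
  [10:15] CCACA -> GGTGT
  [15:20] AGCCC -> TCGGG
  [20:21] A -> T
Concatenate: AGAGTAGCCCGGTGTTCGGGT (length 21; written aligned with the template, i.e. 3'->5').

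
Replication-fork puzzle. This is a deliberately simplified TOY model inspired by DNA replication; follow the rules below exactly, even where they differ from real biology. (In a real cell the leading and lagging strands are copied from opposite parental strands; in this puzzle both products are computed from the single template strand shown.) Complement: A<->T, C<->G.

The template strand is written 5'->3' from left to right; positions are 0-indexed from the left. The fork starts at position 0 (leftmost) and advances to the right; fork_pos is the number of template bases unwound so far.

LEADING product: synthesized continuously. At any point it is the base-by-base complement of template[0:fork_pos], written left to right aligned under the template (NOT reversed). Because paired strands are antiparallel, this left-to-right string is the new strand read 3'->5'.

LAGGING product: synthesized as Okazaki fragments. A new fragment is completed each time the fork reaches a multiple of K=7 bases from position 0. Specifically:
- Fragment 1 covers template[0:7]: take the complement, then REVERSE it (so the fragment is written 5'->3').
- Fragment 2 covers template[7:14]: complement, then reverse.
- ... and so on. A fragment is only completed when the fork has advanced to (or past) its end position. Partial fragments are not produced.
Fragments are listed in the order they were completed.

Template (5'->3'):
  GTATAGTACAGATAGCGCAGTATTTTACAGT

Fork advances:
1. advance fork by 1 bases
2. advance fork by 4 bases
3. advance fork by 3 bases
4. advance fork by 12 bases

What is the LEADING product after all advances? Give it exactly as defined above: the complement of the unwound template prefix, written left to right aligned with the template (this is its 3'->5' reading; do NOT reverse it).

Answer: CATATCATGTCTATCGCGTC

Derivation:
Step 1: advance 1 -> fork_pos = 0 + 1 = 1.
Step 2: advance 4 -> fork_pos = 1 + 4 = 5.
Step 3: advance 3 -> fork_pos = 5 + 3 = 8.
Step 4: advance 12 -> fork_pos = 8 + 12 = 20.
Unwound prefix: template[0:20] = GTATAGTACAGATAGCGCAG
Complement it base by base (A<->T, C<->G), keeping left-to-right order:
  [0:5] GTATA -> CATAT
  [5:10] GTACA -> CATGT
  [10:15] GATAG -> CTATC
  [15:20] CGCAG -> GCGTC
Concatenate: CATATCATGTCTATCGCGTC (length 20; written aligned with the template, i.e. 3'->5').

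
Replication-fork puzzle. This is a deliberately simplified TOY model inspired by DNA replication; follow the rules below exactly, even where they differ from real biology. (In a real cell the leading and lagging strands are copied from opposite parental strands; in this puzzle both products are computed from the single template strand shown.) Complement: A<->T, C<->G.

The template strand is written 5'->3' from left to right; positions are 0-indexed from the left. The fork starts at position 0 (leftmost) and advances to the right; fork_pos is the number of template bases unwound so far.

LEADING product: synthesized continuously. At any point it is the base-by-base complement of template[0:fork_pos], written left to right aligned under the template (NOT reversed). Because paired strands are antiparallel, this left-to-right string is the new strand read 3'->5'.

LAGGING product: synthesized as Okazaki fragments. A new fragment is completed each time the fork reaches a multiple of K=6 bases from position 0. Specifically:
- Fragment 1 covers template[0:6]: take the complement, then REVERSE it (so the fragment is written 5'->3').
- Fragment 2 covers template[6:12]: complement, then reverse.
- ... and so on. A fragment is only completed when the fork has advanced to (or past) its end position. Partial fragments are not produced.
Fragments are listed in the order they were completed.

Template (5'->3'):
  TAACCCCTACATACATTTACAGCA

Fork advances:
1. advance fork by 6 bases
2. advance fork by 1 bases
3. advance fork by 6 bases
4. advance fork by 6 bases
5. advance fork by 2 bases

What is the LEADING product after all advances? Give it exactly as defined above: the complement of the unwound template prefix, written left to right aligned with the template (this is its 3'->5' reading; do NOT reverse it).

Answer: ATTGGGGATGTATGTAAATGT

Derivation:
Step 1: advance 6 -> fork_pos = 0 + 6 = 6.
Step 2: advance 1 -> fork_pos = 6 + 1 = 7.
Step 3: advance 6 -> fork_pos = 7 + 6 = 13.
Step 4: advance 6 -> fork_pos = 13 + 6 = 19.
Step 5: advance 2 -> fork_pos = 19 + 2 = 21.
Unwound prefix: template[0:21] = TAACCCCTACATACATTTACA
Complement it base by base (A<->T, C<->G), keeping left-to-right order:
  [0:5] TAACC -> ATTGG
  [5:10] CCTAC -> GGATG
  [10:15] ATACA -> TATGT
  [15:20] TTTAC -> AAATG
  [20:21] A -> T
Concatenate: ATTGGGGATGTATGTAAATGT (length 21; written aligned with the template, i.e. 3'->5').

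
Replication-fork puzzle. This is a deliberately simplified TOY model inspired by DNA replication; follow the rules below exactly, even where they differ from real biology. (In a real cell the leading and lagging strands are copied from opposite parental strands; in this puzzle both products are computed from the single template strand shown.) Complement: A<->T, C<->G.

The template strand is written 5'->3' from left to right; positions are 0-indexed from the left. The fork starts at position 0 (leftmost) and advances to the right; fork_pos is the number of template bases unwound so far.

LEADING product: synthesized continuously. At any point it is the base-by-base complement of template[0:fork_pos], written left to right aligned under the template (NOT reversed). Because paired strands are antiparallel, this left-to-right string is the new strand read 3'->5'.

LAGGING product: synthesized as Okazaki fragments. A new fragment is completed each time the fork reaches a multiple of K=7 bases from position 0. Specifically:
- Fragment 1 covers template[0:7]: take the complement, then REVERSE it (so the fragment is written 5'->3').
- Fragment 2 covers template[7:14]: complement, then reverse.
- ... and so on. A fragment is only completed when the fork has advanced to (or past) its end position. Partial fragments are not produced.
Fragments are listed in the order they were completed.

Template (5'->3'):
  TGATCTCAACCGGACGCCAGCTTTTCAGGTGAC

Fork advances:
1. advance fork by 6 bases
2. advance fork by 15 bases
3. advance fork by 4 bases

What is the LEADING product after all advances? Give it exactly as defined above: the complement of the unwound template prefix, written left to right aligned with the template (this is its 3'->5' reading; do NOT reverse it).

Step 1: advance 6 -> fork_pos = 0 + 6 = 6.
Step 2: advance 15 -> fork_pos = 6 + 15 = 21.
Step 3: advance 4 -> fork_pos = 21 + 4 = 25.
Unwound prefix: template[0:25] = TGATCTCAACCGGACGCCAGCTTTT
Complement it base by base (A<->T, C<->G), keeping left-to-right order:
  [0:5] TGATC -> ACTAG
  [5:10] TCAAC -> AGTTG
  [10:15] CGGAC -> GCCTG
  [15:20] GCCAG -> CGGTC
  [20:25] CTTTT -> GAAAA
Concatenate: ACTAGAGTTGGCCTGCGGTCGAAAA (length 25; written aligned with the template, i.e. 3'->5').

Answer: ACTAGAGTTGGCCTGCGGTCGAAAA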